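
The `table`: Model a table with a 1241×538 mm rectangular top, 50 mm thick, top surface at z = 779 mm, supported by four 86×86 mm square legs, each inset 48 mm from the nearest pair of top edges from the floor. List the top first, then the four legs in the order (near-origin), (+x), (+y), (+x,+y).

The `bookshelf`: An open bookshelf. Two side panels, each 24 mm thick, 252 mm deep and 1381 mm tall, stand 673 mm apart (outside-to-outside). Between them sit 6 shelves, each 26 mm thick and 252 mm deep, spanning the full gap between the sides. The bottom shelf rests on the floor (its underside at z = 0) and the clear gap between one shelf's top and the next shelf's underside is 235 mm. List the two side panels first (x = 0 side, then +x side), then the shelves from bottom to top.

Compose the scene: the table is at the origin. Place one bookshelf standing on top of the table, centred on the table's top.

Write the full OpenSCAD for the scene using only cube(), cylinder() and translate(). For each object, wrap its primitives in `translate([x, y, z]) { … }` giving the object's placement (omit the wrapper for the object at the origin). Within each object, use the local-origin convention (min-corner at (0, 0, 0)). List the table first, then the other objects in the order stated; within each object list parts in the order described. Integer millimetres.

translate([0, 0, 729]) cube([1241, 538, 50]);
translate([48, 48, 0]) cube([86, 86, 729]);
translate([1107, 48, 0]) cube([86, 86, 729]);
translate([48, 404, 0]) cube([86, 86, 729]);
translate([1107, 404, 0]) cube([86, 86, 729]);
translate([284, 143, 779]) {
  cube([24, 252, 1381]);
  translate([649, 0, 0]) cube([24, 252, 1381]);
  translate([24, 0, 0]) cube([625, 252, 26]);
  translate([24, 0, 261]) cube([625, 252, 26]);
  translate([24, 0, 522]) cube([625, 252, 26]);
  translate([24, 0, 783]) cube([625, 252, 26]);
  translate([24, 0, 1044]) cube([625, 252, 26]);
  translate([24, 0, 1305]) cube([625, 252, 26]);
}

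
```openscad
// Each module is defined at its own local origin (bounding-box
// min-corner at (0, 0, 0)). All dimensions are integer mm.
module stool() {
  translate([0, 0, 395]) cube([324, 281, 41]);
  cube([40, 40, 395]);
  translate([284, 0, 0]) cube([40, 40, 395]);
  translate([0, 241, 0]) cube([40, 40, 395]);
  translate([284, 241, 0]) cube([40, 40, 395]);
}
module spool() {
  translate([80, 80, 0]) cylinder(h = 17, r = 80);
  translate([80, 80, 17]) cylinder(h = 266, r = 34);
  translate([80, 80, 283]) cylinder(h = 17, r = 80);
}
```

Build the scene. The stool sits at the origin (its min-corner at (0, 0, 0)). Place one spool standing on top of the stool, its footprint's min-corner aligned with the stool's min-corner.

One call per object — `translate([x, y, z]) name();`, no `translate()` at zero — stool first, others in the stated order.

stool();
translate([0, 0, 436]) spool();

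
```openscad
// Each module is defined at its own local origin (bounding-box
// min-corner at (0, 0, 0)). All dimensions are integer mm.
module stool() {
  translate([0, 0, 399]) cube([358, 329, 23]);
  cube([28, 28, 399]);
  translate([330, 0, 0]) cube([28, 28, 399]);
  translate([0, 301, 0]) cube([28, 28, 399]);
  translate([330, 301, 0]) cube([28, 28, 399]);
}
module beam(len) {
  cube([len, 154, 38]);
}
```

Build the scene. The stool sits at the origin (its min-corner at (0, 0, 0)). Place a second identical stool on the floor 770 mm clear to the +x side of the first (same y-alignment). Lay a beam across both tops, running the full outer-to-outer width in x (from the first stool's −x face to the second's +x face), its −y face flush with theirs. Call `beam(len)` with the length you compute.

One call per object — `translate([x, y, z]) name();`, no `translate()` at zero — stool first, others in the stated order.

stool();
translate([1128, 0, 0]) stool();
translate([0, 0, 422]) beam(1486);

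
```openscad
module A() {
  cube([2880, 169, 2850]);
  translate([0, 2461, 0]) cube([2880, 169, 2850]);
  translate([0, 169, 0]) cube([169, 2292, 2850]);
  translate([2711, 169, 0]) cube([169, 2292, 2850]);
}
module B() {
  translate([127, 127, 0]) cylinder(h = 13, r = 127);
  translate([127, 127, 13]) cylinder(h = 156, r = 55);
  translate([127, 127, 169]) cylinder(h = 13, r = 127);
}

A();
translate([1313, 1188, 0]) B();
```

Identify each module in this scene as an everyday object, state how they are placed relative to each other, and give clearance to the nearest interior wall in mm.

A is a house frame. B is a spool. The spool sits inside the house frame, centred. The clearance to the nearest interior wall is 1019 mm.

Clearances: x = 1144, y = 1019; minimum 1019 mm.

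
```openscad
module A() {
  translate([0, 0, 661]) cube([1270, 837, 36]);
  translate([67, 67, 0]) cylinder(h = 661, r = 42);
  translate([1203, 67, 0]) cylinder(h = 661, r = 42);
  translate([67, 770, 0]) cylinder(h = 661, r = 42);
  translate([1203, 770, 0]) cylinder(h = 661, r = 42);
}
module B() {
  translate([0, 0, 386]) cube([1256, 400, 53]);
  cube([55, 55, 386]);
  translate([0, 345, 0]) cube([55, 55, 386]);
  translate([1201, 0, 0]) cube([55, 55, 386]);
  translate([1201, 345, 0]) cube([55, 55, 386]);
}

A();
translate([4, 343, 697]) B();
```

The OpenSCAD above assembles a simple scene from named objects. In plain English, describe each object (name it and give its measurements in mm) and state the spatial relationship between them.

A is a table with a 1270×837 mm rectangular top, 36 mm thick, top surface at z = 697 mm, supported by four round legs of 84 mm diameter, each leg's bounding box inset 25 mm from the nearest pair of top edges, running from the floor.

B is a long wooden bench with a 1256 mm (x) × 400 mm (y) seat, 53 mm thick, its top surface 439 mm above the floor. Four 55 mm square legs at the seat corners, flush with the edges, run from z = 0 to the seat underside.

The bench is on top of the table.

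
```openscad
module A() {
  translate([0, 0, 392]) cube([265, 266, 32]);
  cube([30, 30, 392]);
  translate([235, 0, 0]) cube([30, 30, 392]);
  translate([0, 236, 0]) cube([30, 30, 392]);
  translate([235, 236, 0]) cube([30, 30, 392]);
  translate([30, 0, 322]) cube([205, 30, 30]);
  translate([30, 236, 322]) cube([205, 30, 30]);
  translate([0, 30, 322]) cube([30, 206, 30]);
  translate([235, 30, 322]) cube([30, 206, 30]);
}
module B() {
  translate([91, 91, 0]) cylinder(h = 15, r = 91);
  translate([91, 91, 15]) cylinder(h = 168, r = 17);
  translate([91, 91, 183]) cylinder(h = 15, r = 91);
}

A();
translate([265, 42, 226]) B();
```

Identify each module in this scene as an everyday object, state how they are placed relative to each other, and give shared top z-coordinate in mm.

A is a stool. B is a spool. The spool is beside the stool with their tops flush at z = 424. The shared top z-coordinate is 424 mm.

Both tops at z = 424 mm.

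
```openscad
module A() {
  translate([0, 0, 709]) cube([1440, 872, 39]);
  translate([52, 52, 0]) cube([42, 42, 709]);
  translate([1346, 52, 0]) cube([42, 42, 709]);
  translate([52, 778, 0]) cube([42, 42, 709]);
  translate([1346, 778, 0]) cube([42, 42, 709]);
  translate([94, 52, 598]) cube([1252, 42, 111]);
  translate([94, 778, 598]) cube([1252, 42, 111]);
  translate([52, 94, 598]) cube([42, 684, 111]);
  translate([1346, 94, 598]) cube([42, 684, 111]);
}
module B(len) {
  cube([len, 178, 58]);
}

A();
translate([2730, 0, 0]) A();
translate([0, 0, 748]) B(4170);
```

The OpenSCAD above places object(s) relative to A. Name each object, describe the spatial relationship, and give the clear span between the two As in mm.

A is a table. B is a beam. A beam spans the tops of two tables. The clear span between the two tables is 1290 mm.

Second table starts at x = 2730; first ends at x = 1440; clear span = 2730 − 1440 = 1290 mm.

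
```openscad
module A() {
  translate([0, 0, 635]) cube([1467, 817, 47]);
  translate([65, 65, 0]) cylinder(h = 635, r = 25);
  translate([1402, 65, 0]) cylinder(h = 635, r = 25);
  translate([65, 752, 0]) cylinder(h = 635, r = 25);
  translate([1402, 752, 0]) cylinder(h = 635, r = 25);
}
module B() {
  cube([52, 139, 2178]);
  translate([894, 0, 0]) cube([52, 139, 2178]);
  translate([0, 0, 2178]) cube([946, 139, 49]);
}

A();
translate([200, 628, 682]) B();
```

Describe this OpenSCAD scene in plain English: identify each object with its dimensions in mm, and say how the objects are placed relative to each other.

A is a rectangular dining table. The top is 1467×817×47 mm with its upper surface at z = 682 mm. It stands on four round legs of 50 mm diameter, each leg's bounding box inset 40 mm from the nearest pair of top edges, running from the floor to the underside of the top.

B is a door frame. The clear opening is 842 mm wide and 2178 mm high. Two 52 mm wide jambs, 139 mm deep, stand either side of the opening from the floor to the top of the opening. A 49 mm thick head sits across the top of both jambs, spanning the full outside width of the frame.

The door frame is on top of the table.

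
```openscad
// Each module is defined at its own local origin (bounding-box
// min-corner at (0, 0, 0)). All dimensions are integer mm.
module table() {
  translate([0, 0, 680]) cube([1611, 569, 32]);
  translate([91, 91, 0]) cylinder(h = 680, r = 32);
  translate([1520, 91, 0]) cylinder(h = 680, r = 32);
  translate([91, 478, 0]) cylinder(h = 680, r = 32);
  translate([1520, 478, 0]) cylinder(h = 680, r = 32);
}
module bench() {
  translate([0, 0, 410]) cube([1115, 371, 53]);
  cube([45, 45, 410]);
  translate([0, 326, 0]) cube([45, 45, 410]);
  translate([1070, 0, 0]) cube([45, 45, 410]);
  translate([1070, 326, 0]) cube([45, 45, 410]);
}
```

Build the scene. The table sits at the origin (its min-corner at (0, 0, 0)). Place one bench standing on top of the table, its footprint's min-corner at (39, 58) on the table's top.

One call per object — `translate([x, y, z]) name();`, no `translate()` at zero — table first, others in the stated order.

table();
translate([39, 58, 712]) bench();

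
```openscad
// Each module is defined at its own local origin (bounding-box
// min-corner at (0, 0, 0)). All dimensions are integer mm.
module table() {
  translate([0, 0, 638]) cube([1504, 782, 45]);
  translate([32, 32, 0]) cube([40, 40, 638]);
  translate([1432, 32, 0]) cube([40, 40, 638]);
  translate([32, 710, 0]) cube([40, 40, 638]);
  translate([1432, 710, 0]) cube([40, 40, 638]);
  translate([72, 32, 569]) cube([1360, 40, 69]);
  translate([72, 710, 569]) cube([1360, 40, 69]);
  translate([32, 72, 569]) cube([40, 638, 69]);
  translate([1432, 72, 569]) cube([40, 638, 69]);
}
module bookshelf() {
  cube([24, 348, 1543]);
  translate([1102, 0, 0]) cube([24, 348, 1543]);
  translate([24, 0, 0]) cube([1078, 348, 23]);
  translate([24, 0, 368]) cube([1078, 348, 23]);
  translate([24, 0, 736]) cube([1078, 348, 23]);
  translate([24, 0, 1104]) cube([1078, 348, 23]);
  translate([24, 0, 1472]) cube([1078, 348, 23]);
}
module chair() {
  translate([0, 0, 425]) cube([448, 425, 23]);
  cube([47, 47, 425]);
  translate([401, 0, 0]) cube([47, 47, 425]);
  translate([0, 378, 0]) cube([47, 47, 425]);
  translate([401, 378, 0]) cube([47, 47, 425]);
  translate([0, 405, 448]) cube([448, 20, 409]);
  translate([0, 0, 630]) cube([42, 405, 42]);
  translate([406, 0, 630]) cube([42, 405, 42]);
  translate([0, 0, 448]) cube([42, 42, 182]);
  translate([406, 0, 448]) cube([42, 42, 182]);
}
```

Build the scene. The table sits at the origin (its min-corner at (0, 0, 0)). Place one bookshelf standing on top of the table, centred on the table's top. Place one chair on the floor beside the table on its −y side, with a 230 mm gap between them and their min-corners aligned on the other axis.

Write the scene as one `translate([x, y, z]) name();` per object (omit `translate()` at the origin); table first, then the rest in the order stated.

table();
translate([189, 217, 683]) bookshelf();
translate([0, -655, 0]) chair();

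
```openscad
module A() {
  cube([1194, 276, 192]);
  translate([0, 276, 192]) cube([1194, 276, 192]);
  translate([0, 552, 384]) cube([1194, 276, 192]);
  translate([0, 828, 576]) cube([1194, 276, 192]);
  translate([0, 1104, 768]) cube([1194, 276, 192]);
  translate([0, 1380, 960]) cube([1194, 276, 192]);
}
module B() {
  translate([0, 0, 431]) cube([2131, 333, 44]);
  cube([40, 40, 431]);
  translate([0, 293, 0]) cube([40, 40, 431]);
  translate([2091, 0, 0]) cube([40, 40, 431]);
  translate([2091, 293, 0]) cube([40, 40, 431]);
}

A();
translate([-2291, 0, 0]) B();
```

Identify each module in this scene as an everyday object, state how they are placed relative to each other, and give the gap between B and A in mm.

The bench's nearest face is 160 mm from the staircase's −x face.

A is a staircase. B is a bench. The bench is on the floor beside the staircase on its −x side. The gap between the bench and the staircase is 160 mm.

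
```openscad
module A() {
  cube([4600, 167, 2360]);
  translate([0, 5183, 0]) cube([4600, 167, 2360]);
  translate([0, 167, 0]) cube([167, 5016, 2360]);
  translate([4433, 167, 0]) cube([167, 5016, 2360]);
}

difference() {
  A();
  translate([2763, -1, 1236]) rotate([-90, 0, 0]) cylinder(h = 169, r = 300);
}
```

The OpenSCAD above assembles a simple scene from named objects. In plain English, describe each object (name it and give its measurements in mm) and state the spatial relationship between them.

A is the wall frame of a small rectangular building: four walls, each 2360 mm tall and 167 mm thick, enclosing a footprint 4600 mm (x) by 5350 mm (y) outside-to-outside, with no floor or roof. The front and back walls (the −y and +y sides) span the full width; the two side walls fit between them.

The house frame has a circular hole of radius 300 mm through its front wall, centred at (x = 2763, z = 1236).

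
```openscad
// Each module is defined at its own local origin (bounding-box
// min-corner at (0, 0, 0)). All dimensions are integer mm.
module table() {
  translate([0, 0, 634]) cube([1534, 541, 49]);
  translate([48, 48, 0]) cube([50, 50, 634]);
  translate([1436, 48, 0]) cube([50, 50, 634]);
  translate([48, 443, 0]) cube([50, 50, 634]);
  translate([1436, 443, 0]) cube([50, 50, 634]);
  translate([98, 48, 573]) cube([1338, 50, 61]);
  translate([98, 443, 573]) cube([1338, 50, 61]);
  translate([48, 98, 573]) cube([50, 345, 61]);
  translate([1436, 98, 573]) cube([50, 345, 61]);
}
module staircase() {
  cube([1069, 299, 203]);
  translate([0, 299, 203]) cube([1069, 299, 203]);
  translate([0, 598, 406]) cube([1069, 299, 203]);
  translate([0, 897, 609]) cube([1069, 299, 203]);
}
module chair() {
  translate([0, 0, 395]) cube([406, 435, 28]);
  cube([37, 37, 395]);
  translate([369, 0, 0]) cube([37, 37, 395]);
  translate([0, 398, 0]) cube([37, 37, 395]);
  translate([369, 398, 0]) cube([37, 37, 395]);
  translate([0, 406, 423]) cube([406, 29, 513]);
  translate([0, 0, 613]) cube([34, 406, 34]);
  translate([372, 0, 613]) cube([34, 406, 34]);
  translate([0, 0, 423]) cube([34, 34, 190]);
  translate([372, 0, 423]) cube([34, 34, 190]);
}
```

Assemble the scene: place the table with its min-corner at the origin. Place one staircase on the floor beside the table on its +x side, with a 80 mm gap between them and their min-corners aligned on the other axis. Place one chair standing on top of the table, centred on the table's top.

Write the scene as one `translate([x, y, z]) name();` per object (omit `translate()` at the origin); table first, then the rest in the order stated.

table();
translate([1614, 0, 0]) staircase();
translate([564, 53, 683]) chair();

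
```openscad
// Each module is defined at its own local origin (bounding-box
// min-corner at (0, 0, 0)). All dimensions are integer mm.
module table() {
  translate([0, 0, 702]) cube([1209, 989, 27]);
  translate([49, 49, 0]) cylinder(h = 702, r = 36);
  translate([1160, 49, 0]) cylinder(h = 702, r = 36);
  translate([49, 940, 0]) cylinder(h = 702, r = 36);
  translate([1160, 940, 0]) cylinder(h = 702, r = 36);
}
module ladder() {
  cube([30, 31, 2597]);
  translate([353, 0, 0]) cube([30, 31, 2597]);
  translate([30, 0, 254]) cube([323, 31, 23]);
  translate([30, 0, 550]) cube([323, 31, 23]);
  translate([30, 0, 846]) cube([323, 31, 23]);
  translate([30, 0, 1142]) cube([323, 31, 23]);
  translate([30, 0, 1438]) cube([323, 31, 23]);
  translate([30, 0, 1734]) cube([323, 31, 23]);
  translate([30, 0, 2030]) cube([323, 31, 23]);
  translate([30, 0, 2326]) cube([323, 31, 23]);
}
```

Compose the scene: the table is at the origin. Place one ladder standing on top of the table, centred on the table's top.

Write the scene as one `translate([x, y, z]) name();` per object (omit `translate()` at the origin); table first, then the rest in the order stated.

table();
translate([413, 479, 729]) ladder();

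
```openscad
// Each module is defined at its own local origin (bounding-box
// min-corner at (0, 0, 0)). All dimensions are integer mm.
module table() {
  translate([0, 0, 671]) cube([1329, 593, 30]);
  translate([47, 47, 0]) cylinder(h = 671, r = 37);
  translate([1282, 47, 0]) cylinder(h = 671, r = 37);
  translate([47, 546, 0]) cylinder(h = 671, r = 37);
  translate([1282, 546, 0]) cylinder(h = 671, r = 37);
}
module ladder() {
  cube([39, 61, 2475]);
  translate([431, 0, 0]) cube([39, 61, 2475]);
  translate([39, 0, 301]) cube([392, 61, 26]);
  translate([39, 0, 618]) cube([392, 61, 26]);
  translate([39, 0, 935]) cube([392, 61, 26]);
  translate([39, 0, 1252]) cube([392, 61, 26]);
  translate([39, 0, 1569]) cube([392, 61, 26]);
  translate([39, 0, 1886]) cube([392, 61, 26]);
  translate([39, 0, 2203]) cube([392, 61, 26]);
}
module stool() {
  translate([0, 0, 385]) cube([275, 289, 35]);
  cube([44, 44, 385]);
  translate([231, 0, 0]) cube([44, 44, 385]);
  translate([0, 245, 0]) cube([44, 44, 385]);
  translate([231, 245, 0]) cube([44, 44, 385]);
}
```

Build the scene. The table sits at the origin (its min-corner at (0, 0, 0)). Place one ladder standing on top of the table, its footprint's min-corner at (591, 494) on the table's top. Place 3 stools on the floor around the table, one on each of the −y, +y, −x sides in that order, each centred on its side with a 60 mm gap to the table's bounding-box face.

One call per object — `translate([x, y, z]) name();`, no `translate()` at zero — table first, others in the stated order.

table();
translate([591, 494, 701]) ladder();
translate([527, -349, 0]) stool();
translate([527, 653, 0]) stool();
translate([-335, 152, 0]) stool();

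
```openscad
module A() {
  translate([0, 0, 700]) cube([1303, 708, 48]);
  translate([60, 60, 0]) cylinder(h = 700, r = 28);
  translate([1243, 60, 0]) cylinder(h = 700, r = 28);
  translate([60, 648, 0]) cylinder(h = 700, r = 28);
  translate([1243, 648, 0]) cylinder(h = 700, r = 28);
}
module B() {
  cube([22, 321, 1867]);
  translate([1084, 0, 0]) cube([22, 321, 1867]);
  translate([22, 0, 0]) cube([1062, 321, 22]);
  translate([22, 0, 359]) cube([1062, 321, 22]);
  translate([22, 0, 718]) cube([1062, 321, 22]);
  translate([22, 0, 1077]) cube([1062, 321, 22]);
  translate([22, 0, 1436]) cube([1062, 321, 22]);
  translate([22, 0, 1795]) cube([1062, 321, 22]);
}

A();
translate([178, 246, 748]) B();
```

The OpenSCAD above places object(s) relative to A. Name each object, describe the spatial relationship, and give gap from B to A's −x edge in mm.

The bookshelf's min-x is at 178; the table's min-x is 0; gap = 178 mm.

A is a table. B is a bookshelf. The bookshelf is on top of the table. The gap from the bookshelf to the table's −x edge is 178 mm.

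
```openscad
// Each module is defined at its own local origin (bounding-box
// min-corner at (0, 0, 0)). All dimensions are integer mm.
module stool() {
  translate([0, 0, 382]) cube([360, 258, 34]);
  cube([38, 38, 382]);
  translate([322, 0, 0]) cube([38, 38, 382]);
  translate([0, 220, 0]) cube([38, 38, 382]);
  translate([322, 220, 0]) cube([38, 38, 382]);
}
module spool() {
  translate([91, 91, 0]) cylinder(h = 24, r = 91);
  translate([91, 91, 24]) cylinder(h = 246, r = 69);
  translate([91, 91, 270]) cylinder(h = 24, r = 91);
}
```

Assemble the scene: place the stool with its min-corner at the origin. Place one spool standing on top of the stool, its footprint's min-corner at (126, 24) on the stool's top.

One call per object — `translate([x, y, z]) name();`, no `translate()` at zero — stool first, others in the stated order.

stool();
translate([126, 24, 416]) spool();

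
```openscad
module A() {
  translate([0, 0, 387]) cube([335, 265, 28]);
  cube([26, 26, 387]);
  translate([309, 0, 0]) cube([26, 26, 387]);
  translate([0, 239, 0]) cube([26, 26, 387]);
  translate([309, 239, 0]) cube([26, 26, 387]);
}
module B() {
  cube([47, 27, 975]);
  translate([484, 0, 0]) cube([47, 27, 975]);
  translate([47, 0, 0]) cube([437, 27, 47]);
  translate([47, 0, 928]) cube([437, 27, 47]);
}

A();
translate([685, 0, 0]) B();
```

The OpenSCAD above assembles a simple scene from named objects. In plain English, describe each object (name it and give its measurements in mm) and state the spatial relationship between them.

A is a four-legged stool. The seat is a 335×265×28 mm slab whose top surface is at z = 415 mm; four square legs, each 26×26 mm in cross-section, run from the floor (z = 0) to the underside of the seat, each flush with a corner of the seat.

B is a rectangular picture frame lying in the x–z plane (depth along y). The opening is 437 mm wide (x) by 881 mm tall (z), surrounded by a border 47 mm wide on all four sides. The frame is 27 mm deep and is made of two full-height vertical stiles with two horizontal rails fitted between them.

The picture frame is on the floor beside the stool on its +x side.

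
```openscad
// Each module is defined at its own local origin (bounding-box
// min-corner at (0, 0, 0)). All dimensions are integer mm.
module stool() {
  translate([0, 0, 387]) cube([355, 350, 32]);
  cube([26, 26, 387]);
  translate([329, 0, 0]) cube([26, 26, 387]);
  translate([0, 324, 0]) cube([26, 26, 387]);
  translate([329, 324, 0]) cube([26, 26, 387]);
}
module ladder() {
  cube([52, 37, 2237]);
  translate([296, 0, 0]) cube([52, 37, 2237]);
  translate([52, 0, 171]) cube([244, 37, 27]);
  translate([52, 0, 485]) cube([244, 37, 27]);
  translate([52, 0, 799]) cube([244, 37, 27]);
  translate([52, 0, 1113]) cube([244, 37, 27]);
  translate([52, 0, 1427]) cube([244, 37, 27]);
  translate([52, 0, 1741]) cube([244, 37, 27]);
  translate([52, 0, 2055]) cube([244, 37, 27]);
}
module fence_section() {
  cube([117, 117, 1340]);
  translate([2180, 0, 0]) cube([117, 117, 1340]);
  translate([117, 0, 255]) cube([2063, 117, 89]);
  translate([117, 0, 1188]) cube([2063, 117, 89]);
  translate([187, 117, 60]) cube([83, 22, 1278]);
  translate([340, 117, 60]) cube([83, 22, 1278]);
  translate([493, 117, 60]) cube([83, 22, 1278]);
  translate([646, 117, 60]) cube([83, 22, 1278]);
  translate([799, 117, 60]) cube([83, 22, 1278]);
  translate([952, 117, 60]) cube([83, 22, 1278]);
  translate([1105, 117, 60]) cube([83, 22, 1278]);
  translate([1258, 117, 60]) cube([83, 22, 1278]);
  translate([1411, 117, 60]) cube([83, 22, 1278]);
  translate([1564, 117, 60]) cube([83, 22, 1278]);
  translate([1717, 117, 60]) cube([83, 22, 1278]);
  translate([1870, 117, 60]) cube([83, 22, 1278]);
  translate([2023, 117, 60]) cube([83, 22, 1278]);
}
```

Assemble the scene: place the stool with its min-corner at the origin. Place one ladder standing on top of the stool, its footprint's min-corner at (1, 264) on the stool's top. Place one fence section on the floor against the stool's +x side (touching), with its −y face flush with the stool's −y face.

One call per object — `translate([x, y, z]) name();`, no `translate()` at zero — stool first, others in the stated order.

stool();
translate([1, 264, 419]) ladder();
translate([355, 0, 0]) fence_section();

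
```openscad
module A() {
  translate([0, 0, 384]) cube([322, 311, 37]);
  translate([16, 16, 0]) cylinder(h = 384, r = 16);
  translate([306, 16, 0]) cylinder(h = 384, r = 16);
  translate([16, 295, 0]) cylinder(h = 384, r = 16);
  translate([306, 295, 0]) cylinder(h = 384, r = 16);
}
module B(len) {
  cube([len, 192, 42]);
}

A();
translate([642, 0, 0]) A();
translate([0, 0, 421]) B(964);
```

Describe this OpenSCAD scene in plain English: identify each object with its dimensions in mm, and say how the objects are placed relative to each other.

A is a four-legged stool. The seat is a 322×311×37 mm slab whose top surface is at z = 421 mm; four round legs, each 32 mm in diameter, run from the floor (z = 0) to the underside of the seat, each leg's axis is inset half a diameter from the nearest pair of seat edges (so the leg's bounding box is flush with the corner).

B is a rectangular beam 964 mm long (x), 192 mm deep (y), 42 mm thick (z).

The beam spans the tops of two stools placed 320 mm apart, resting at z = 421 mm.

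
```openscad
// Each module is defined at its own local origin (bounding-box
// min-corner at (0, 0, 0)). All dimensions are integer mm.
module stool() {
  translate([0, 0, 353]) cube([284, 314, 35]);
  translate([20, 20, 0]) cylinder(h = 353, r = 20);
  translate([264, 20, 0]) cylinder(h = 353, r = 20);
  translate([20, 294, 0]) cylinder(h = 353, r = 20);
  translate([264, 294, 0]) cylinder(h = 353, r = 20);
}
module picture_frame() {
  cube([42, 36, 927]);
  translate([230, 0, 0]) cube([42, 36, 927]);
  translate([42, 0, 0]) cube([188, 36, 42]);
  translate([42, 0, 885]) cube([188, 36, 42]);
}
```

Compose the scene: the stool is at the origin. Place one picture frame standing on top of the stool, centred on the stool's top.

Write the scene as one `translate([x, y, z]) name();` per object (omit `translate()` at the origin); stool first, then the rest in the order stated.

stool();
translate([6, 139, 388]) picture_frame();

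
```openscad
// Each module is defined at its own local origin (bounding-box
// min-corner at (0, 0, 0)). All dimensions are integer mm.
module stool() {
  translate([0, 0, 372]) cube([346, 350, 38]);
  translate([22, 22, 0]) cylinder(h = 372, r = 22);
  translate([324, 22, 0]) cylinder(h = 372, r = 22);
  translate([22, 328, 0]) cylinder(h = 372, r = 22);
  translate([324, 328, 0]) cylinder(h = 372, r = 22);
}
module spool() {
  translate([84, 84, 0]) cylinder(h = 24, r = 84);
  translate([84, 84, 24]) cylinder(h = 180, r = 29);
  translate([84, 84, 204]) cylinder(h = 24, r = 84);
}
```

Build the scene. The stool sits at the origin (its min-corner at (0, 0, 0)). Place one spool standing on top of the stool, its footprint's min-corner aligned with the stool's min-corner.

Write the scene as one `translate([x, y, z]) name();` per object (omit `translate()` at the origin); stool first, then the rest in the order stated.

stool();
translate([0, 0, 410]) spool();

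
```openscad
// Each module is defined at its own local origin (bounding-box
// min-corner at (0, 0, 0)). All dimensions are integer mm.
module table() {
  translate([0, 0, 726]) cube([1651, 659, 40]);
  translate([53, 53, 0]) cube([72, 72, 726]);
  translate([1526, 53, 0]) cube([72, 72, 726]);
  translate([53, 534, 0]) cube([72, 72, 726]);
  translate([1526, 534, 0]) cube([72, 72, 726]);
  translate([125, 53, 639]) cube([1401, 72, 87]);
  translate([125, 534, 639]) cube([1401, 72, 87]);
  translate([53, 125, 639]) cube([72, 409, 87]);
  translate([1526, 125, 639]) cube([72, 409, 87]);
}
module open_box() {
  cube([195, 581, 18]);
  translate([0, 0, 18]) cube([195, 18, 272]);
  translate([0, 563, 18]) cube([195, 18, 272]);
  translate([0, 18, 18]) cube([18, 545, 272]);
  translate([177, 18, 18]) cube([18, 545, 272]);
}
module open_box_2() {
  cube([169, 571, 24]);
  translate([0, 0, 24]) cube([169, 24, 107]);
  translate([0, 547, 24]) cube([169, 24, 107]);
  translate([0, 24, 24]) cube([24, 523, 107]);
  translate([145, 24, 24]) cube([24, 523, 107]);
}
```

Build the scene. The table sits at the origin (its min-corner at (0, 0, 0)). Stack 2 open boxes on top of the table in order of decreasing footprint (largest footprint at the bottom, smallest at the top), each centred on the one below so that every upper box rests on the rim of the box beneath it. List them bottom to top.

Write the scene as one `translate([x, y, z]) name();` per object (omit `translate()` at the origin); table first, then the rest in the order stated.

table();
translate([728, 39, 766]) open_box();
translate([741, 44, 1056]) open_box_2();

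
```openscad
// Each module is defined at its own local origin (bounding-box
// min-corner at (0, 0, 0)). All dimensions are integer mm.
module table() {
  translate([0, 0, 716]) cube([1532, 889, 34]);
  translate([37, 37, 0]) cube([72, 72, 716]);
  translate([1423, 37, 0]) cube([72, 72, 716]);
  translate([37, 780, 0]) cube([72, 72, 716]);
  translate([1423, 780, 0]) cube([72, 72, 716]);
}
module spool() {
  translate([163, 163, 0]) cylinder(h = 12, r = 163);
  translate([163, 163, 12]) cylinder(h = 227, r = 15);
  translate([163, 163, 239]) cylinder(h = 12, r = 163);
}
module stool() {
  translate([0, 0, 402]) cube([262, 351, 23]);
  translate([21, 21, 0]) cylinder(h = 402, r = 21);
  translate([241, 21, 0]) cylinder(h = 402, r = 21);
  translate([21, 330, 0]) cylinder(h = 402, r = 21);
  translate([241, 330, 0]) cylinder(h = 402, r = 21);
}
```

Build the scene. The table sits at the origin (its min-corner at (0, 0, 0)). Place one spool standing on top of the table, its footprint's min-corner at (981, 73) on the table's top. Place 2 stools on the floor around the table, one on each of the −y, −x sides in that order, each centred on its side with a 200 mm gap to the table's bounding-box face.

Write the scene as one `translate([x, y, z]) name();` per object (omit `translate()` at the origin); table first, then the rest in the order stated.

table();
translate([981, 73, 750]) spool();
translate([635, -551, 0]) stool();
translate([-462, 269, 0]) stool();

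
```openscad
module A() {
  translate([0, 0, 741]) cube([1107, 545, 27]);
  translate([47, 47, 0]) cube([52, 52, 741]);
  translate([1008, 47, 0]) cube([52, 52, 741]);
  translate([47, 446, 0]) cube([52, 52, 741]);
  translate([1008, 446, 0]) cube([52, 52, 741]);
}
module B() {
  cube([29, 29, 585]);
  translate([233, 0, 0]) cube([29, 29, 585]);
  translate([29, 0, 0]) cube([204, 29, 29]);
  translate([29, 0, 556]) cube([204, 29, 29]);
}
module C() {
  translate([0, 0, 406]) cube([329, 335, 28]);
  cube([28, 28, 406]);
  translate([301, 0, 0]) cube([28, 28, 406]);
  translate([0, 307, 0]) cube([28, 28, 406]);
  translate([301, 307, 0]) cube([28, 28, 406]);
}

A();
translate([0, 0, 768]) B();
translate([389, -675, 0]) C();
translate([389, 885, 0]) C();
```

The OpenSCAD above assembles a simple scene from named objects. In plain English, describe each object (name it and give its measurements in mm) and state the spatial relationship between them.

A is a table: top 1107 mm (x) × 545 mm (y), 27 mm thick, upper face at z = 768 mm, on four 52×52 mm square legs, each inset 47 mm from the nearest pair of top edges, running from z = 0 to the bottom of the top.

B is a picture frame with a 204×527 mm rectangular opening (x by z) and a uniform 29 mm border on every side. Frame depth is 29 mm along y. It is built from two vertical stiles running the full outside height and two horizontal rails spanning the gap between the stiles.

C is a four-legged stool. The seat is a 329×335×28 mm slab whose top surface is at z = 434 mm; four square legs, each 28×28 mm in cross-section, run from the floor (z = 0) to the underside of the seat, each flush with a corner of the seat.

The picture frame is on top of the table. Two stools sit around the table at the −y, +y sides.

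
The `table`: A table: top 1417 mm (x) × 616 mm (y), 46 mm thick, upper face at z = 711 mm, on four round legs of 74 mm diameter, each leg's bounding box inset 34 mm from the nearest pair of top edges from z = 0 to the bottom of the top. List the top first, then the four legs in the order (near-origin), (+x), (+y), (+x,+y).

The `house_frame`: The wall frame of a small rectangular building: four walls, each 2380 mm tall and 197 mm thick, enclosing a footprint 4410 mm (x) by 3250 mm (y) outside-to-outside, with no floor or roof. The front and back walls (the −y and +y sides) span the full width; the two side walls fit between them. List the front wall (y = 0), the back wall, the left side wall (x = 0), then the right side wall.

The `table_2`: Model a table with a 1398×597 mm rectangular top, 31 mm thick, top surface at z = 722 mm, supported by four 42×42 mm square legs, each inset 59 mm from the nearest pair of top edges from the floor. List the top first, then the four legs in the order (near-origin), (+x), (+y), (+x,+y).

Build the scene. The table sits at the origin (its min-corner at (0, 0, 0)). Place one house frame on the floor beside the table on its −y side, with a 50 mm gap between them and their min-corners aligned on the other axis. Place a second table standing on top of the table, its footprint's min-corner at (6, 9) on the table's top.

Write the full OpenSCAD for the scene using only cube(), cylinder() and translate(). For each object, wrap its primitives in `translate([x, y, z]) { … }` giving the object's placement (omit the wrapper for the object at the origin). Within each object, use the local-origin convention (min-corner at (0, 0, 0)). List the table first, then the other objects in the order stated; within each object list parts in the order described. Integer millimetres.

translate([0, 0, 665]) cube([1417, 616, 46]);
translate([71, 71, 0]) cylinder(h = 665, r = 37);
translate([1346, 71, 0]) cylinder(h = 665, r = 37);
translate([71, 545, 0]) cylinder(h = 665, r = 37);
translate([1346, 545, 0]) cylinder(h = 665, r = 37);
translate([0, -3300, 0]) {
  cube([4410, 197, 2380]);
  translate([0, 3053, 0]) cube([4410, 197, 2380]);
  translate([0, 197, 0]) cube([197, 2856, 2380]);
  translate([4213, 197, 0]) cube([197, 2856, 2380]);
}
translate([6, 9, 711]) {
  translate([0, 0, 691]) cube([1398, 597, 31]);
  translate([59, 59, 0]) cube([42, 42, 691]);
  translate([1297, 59, 0]) cube([42, 42, 691]);
  translate([59, 496, 0]) cube([42, 42, 691]);
  translate([1297, 496, 0]) cube([42, 42, 691]);
}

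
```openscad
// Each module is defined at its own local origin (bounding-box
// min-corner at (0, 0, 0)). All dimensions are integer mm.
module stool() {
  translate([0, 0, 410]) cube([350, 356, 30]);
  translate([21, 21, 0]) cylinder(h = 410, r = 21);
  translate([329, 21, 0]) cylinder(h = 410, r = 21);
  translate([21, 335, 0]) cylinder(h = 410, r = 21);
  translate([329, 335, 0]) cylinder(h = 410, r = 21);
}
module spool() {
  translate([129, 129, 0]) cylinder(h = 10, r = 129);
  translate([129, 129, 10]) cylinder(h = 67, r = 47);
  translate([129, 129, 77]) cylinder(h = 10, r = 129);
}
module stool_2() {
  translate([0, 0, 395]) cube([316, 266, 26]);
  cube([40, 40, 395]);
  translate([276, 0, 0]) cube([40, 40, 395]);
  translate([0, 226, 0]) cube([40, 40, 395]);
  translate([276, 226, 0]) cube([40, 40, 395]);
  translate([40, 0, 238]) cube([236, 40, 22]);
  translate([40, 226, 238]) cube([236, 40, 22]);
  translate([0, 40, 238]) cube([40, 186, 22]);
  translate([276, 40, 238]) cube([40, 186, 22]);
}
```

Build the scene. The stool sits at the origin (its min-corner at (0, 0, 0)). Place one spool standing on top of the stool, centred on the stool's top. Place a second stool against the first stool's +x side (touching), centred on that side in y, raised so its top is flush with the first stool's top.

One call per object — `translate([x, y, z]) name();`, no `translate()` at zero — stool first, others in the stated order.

stool();
translate([46, 49, 440]) spool();
translate([350, 45, 19]) stool_2();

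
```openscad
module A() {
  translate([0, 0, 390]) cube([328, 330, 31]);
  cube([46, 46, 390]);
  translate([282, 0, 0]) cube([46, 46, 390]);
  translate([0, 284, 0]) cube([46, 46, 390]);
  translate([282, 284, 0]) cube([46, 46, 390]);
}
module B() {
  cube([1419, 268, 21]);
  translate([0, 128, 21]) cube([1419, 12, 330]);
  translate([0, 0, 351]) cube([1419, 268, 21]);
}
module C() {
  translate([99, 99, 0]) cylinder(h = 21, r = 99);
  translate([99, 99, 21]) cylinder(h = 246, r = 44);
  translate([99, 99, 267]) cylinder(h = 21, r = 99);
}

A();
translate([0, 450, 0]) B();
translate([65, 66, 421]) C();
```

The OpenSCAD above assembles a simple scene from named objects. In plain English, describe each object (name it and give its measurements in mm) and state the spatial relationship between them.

A is a four-legged stool. The seat is 328×330 mm, 31 mm thick, top at z = 421 mm. It stands on four square legs, each 46×46 mm in cross-section, from z = 0 to the seat underside, each flush with a corner of the seat.

B is an I-beam lying along x, 1419 mm long. Overall section height 372 mm. Two flanges 268 mm wide (y) and 21 mm thick, one on the floor and one at the top; a web 12 mm thick runs between them, centred on the flange width.

C is a spool: two coaxial disc flanges of radius 99 mm and thickness 21 mm, joined by a core cylinder of radius 44 mm and height 246 mm. The lower flange rests on z = 0 and the three cylinders share a vertical axis.

The I-beam is on the floor beside the stool on its +y side. The spool is on top of the stool, centred.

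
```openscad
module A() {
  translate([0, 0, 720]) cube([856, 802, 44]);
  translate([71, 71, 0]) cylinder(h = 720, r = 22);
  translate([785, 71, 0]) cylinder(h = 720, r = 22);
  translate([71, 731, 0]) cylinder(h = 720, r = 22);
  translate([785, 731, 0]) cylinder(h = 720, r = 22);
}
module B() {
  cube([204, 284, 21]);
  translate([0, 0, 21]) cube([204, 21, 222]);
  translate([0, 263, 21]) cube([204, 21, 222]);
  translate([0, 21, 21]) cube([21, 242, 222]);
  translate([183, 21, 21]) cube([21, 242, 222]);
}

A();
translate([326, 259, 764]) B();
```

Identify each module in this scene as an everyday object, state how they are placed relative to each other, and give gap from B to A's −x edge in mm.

A is a table. B is an open box. The open box is on top of the table, centred. The gap from the open box to the table's −x edge is 326 mm.

The open box's min-x is at 326; the table's min-x is 0; gap = 326 mm.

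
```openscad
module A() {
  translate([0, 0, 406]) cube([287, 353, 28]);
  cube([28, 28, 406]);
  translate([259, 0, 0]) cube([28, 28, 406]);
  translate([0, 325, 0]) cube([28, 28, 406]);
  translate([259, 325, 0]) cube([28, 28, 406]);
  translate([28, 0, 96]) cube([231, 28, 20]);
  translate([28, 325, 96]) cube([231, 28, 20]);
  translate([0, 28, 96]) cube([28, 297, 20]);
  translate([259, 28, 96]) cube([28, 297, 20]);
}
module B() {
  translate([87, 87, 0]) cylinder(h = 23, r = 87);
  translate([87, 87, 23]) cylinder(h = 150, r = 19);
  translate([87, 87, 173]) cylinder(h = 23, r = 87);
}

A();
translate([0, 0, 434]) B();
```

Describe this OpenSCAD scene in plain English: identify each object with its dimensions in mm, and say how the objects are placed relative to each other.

A is a four-legged stool. The seat is a 287×353×28 mm slab whose top surface is at z = 434 mm; four square legs, each 28×28 mm in cross-section, run from the floor (z = 0) to the underside of the seat, each flush with a corner of the seat. Four stretchers, 28 mm wide and 20 mm tall, connect adjacent legs with their undersides at z = 96 mm, each running between the inner faces of the legs it joins and aligned with the legs' outer faces on the other axis.

B is a spool: two coaxial disc flanges of radius 87 mm and thickness 23 mm, joined by a core cylinder of radius 19 mm and height 150 mm. The lower flange rests on z = 0 and the three cylinders share a vertical axis.

The spool is on top of the stool.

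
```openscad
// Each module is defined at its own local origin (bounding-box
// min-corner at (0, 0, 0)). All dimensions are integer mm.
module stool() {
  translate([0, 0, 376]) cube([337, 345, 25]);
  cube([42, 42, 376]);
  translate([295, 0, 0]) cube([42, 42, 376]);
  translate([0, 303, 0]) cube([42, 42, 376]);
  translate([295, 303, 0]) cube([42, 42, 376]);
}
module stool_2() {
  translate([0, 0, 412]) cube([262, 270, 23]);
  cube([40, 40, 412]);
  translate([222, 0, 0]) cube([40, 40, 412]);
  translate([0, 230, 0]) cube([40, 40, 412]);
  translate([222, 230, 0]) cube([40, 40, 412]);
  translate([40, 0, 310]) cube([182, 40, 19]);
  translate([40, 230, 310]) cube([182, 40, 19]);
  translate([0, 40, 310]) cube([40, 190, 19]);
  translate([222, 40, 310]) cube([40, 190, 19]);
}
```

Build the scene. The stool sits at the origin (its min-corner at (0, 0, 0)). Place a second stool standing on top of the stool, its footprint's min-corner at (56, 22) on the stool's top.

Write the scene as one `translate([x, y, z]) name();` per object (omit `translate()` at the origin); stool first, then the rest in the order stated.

stool();
translate([56, 22, 401]) stool_2();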